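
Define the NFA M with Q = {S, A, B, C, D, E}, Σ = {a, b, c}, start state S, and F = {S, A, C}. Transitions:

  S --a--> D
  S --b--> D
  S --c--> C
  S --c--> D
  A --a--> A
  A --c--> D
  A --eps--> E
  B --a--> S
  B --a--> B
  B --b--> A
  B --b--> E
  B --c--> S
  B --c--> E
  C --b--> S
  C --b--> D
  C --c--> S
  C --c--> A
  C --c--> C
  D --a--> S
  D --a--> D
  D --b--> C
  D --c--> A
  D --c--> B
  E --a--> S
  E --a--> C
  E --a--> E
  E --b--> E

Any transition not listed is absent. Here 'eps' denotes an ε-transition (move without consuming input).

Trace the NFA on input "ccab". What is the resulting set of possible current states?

Start in {S}.
Read 'c': {S} → {C, D}.
Read 'c': {C, D} → {S, A, B, C, E}.
Read 'a': {S, A, B, C, E} → {S, A, B, C, D, E}.
Read 'b': {S, A, B, C, D, E} → {S, A, C, D, E}.

{S, A, C, D, E}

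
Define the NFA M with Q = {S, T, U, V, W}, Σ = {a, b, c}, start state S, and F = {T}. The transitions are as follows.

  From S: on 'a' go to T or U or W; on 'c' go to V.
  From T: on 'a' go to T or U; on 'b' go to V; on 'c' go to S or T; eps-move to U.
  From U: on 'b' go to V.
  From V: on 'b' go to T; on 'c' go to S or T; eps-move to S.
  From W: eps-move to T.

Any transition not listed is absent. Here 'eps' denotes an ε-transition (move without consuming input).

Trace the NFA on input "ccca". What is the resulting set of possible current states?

Start in {S}.
Read 'c': {S} → {S, V}.
Read 'c': {S, V} → {S, T, U, V}.
Read 'c': {S, T, U, V} → {S, T, U, V}.
Read 'a': {S, T, U, V} → {T, U, W}.

{T, U, W}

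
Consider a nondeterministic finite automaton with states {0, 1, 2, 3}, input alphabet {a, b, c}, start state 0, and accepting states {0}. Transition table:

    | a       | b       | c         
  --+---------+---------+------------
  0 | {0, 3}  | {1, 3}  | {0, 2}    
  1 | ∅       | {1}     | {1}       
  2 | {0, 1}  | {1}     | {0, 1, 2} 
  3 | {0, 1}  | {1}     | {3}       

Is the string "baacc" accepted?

Start in {0}.
Read 'b': {0} → {1, 3}.
Read 'a': {1, 3} → {0, 1}.
Read 'a': {0, 1} → {0, 3}.
Read 'c': {0, 3} → {0, 2, 3}.
Read 'c': {0, 2, 3} → {0, 1, 2, 3}.
The final set {0, 1, 2, 3} contains the accepting state 0.

Yes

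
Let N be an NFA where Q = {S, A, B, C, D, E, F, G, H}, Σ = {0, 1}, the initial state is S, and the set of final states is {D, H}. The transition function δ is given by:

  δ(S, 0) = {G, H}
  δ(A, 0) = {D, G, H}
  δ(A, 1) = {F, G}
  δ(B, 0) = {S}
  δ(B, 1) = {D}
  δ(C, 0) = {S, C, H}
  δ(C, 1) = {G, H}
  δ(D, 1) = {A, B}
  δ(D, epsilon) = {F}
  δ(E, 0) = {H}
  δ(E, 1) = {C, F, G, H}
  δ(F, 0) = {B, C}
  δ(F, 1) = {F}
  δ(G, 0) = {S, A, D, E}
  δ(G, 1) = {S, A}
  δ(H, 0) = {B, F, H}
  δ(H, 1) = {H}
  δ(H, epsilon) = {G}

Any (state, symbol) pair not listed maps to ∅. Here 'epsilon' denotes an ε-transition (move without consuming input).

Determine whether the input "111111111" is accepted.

Start in {S}.
Read '1': S→∅; now ∅.
The set is empty and remains empty for the remaining 8 symbols.
The final set ∅ contains no accepting state.

No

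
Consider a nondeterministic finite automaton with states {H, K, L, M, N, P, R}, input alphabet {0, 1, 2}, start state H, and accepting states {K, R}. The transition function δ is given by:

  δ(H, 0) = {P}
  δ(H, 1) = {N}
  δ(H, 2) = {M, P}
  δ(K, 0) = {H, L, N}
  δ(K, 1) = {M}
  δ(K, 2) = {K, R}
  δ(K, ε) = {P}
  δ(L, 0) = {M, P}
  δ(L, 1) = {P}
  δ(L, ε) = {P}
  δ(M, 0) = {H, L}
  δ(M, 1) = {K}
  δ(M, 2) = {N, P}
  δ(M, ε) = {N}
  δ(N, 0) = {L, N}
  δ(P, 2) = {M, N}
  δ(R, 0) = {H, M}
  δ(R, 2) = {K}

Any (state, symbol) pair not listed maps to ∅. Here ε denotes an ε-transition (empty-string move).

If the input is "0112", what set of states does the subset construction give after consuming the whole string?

Start in {H}.
Read '0': H→{P}; now {P}.
Read '1': P→∅; now ∅.
The set is empty and remains empty for the remaining 2 symbols.

∅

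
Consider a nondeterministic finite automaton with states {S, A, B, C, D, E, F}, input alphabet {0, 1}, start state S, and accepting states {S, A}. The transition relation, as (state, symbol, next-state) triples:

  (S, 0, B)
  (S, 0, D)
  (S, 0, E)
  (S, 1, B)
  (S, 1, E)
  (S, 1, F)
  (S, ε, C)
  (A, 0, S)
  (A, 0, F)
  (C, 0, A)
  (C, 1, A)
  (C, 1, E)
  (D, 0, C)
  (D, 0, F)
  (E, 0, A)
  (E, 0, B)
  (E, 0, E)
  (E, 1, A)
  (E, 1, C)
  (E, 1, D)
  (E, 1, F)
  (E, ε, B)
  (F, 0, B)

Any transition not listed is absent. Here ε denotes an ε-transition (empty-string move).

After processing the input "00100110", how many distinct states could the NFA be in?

6

Start: ε-closure({S}) = {S, C}.
Read '0': {S, C} → {A, B, D, E}.
Read '0': {A, B, D, E} → {S, A, B, C, E, F}.
Read '1': {S, A, B, C, E, F} → {A, B, C, D, E, F}.
Read '0': {A, B, C, D, E, F} → {S, A, B, C, E, F}.
Read '0': {S, A, B, C, E, F} → {S, A, B, C, D, E, F}.
Read '1': {S, A, B, C, D, E, F} → {A, B, C, D, E, F}.
Read '1': {A, B, C, D, E, F} → {A, B, C, D, E, F}.
Read '0': {A, B, C, D, E, F} → {S, A, B, C, E, F}.
That set has 6 states.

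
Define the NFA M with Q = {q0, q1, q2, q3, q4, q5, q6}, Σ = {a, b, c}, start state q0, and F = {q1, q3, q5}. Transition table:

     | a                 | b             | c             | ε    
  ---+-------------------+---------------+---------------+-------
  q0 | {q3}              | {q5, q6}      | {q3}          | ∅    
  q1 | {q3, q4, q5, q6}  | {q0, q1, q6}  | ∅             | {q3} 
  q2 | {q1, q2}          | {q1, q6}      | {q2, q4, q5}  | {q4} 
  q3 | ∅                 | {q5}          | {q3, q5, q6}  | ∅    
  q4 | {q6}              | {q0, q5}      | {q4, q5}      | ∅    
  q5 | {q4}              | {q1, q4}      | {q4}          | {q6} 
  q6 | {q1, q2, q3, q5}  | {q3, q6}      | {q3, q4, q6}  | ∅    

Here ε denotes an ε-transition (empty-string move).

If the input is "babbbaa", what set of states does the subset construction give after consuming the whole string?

Start in {q0}.
Read 'b': q0→{q5, q6}; now {q5, q6}.
Read 'a': q5→{q4}, q6→{q1, q2, q3, q5}; union {q1, q2, q3, q4, q5}; ε-closure = {q1, q2, q3, q4, q5, q6}.
Read 'b': q1→{q0, q1, q6}, q2→{q1, q6}, q3→{q5}, q4→{q0, q5}, q5→{q1, q4}, q6→{q3, q6}; now {q0, q1, q3, q4, q5, q6}.
Read 'b': q0→{q5, q6}, q1→{q0, q1, q6}, q3→{q5}, q4→{q0, q5}, q5→{q1, q4}, q6→{q3, q6}; now {q0, q1, q3, q4, q5, q6}.
Read 'b': q0→{q5, q6}, q1→{q0, q1, q6}, q3→{q5}, q4→{q0, q5}, q5→{q1, q4}, q6→{q3, q6}; now {q0, q1, q3, q4, q5, q6}.
Read 'a': q0→{q3}, q1→{q3, q4, q5, q6}, q3→∅, q4→{q6}, q5→{q4}, q6→{q1, q2, q3, q5}; now {q1, q2, q3, q4, q5, q6}.
Read 'a': q1→{q3, q4, q5, q6}, q2→{q1, q2}, q3→∅, q4→{q6}, q5→{q4}, q6→{q1, q2, q3, q5}; now {q1, q2, q3, q4, q5, q6}.

{q1, q2, q3, q4, q5, q6}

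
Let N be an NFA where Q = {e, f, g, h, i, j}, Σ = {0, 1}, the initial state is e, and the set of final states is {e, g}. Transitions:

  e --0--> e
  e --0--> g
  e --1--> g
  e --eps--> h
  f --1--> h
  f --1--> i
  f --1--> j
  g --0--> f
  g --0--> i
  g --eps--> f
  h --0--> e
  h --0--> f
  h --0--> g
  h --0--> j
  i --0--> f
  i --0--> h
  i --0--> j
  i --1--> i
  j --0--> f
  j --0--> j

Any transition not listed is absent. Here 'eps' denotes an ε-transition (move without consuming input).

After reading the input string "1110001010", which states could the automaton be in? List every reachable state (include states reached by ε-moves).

Start: ε-closure({e}) = {e, h}.
Read '1': {e, h} → {f, g}.
Read '1': {f, g} → {h, i, j}.
Read '1': {h, i, j} → {i}.
Read '0': {i} → {f, h, j}.
Read '0': {f, h, j} → {e, f, g, h, j}.
Read '0': {e, f, g, h, j} → {e, f, g, h, i, j}.
Read '1': {e, f, g, h, i, j} → {f, g, h, i, j}.
Read '0': {f, g, h, i, j} → {e, f, g, h, i, j}.
Read '1': {e, f, g, h, i, j} → {f, g, h, i, j}.
Read '0': {f, g, h, i, j} → {e, f, g, h, i, j}.

{e, f, g, h, i, j}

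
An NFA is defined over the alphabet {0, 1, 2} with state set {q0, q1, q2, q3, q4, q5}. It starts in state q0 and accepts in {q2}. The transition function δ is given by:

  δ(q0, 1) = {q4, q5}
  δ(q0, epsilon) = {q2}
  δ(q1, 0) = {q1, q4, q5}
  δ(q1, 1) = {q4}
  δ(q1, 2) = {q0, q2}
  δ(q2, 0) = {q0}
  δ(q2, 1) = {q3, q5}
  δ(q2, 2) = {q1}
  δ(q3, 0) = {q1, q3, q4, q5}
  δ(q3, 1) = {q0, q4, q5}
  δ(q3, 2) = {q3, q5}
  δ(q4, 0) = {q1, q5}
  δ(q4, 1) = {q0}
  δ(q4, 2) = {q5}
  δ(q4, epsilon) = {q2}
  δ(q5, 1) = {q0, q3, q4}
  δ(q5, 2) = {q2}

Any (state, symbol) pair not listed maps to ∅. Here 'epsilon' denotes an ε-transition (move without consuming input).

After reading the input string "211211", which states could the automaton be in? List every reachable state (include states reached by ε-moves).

{q0, q2, q3, q4, q5}

Start: ε-closure({q0}) = {q0, q2}.
Read '2': {q0, q2} → {q1}.
Read '1': {q1} → {q2, q4}.
Read '1': {q2, q4} → {q0, q2, q3, q5}.
Read '2': {q0, q2, q3, q5} → {q1, q2, q3, q5}.
Read '1': {q1, q2, q3, q5} → {q0, q2, q3, q4, q5}.
Read '1': {q0, q2, q3, q4, q5} → {q0, q2, q3, q4, q5}.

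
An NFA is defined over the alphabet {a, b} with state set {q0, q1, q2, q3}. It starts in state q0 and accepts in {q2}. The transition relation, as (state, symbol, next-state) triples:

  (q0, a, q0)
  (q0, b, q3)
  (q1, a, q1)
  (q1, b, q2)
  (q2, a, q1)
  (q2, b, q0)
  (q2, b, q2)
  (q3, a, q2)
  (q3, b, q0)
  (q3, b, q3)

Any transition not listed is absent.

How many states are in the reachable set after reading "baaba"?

Start in {q0}.
Read 'b': {q0} → {q3}.
Read 'a': {q3} → {q2}.
Read 'a': {q2} → {q1}.
Read 'b': {q1} → {q2}.
Read 'a': {q2} → {q1}.
That set has 1 state.

1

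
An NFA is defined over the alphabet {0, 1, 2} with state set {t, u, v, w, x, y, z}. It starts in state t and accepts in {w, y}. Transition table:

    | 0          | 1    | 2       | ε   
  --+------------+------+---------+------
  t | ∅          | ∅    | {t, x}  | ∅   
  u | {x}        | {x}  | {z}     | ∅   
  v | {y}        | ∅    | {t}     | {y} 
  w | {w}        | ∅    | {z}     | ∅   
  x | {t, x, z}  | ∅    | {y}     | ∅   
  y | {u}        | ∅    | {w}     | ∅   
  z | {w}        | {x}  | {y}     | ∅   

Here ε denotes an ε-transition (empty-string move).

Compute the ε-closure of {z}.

{z}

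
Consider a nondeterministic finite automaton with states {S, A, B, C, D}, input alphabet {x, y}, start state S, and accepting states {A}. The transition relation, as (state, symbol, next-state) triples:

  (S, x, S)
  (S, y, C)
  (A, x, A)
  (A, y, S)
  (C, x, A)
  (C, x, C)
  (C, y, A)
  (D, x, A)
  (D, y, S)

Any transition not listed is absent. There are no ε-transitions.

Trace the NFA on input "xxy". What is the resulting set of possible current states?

{C}

Start in {S}.
Read 'x': S→{S}; now {S}.
Read 'x': S→{S}; now {S}.
Read 'y': S→{C}; now {C}.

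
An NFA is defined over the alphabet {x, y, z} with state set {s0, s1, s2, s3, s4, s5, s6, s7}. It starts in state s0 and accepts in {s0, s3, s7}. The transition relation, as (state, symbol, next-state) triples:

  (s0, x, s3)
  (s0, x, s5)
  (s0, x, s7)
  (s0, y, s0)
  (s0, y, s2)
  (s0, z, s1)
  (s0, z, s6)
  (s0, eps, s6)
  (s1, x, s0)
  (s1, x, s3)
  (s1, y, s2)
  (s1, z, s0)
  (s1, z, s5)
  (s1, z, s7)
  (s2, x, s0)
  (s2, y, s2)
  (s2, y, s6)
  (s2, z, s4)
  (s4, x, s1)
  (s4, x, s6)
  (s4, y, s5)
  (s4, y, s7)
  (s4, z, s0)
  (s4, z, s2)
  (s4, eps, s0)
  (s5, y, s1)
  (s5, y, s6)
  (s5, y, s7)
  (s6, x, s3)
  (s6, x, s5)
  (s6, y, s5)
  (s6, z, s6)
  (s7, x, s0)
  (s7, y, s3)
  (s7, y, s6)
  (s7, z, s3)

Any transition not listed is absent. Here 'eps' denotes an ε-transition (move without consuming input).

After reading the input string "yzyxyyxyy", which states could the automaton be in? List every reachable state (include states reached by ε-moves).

{s0, s1, s2, s3, s5, s6, s7}

Start: ε-closure({s0}) = {s0, s6}.
Read 'y': {s0, s6} → {s0, s2, s5, s6}.
Read 'z': {s0, s2, s5, s6} → {s0, s1, s4, s6}.
Read 'y': {s0, s1, s4, s6} → {s0, s2, s5, s6, s7}.
Read 'x': {s0, s2, s5, s6, s7} → {s0, s3, s5, s6, s7}.
Read 'y': {s0, s3, s5, s6, s7} → {s0, s1, s2, s3, s5, s6, s7}.
Read 'y': {s0, s1, s2, s3, s5, s6, s7} → {s0, s1, s2, s3, s5, s6, s7}.
Read 'x': {s0, s1, s2, s3, s5, s6, s7} → {s0, s3, s5, s6, s7}.
Read 'y': {s0, s3, s5, s6, s7} → {s0, s1, s2, s3, s5, s6, s7}.
Read 'y': {s0, s1, s2, s3, s5, s6, s7} → {s0, s1, s2, s3, s5, s6, s7}.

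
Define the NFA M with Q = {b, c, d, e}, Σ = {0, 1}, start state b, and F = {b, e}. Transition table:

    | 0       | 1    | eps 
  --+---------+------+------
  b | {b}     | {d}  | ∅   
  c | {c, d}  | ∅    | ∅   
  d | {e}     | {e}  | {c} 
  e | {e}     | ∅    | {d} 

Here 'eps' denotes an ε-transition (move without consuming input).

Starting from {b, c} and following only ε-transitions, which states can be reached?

{b, c}

Begin with {b, c}.
No ε-moves leave this set, so the closure equals the set itself.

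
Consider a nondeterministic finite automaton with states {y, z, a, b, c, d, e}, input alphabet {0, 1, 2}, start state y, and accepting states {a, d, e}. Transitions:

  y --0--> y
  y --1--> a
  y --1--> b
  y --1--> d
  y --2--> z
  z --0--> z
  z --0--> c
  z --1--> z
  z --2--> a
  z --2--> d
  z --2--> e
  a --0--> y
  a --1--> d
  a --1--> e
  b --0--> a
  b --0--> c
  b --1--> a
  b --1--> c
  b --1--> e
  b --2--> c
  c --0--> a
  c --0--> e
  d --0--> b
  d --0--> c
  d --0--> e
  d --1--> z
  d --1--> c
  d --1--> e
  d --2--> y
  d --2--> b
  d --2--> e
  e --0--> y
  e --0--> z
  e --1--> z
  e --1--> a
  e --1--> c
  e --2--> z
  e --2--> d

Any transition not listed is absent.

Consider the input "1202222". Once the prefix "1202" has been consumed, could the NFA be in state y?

No

Start in {y}.
Read '1': {y} → {a, b, d}.
Read '2': {a, b, d} → {y, b, c, e}.
Read '0': {y, b, c, e} → {y, z, a, c, e}.
Read '2': {y, z, a, c, e} → {z, a, d, e}.
State y is not in {z, a, d, e}.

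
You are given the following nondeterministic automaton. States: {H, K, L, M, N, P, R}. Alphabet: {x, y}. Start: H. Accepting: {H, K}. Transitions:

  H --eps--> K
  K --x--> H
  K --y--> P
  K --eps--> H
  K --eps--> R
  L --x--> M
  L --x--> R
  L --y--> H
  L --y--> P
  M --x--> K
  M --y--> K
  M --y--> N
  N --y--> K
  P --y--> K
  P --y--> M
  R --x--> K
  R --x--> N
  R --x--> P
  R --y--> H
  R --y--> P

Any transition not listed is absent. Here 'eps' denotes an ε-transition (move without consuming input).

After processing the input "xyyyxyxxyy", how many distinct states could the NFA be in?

6

Start: ε-closure({H}) = {H, K, R}.
Read 'x': H→∅, K→{H}, R→{K, N, P}; union {H, K, N, P}; ε-closure = {H, K, N, P, R}.
Read 'y': H→∅, K→{P}, N→{K}, P→{K, M}, R→{H, P}; union {H, K, M, P}; ε-closure = {H, K, M, P, R}.
Read 'y': H→∅, K→{P}, M→{K, N}, P→{K, M}, R→{H, P}; union {H, K, M, N, P}; ε-closure = {H, K, M, N, P, R}.
Read 'y': H→∅, K→{P}, M→{K, N}, N→{K}, P→{K, M}, R→{H, P}; union {H, K, M, N, P}; ε-closure = {H, K, M, N, P, R}.
Read 'x': H→∅, K→{H}, M→{K}, N→∅, P→∅, R→{K, N, P}; union {H, K, N, P}; ε-closure = {H, K, N, P, R}.
Read 'y': H→∅, K→{P}, N→{K}, P→{K, M}, R→{H, P}; union {H, K, M, P}; ε-closure = {H, K, M, P, R}.
Read 'x': H→∅, K→{H}, M→{K}, P→∅, R→{K, N, P}; union {H, K, N, P}; ε-closure = {H, K, N, P, R}.
Read 'x': H→∅, K→{H}, N→∅, P→∅, R→{K, N, P}; union {H, K, N, P}; ε-closure = {H, K, N, P, R}.
Read 'y': H→∅, K→{P}, N→{K}, P→{K, M}, R→{H, P}; union {H, K, M, P}; ε-closure = {H, K, M, P, R}.
Read 'y': H→∅, K→{P}, M→{K, N}, P→{K, M}, R→{H, P}; union {H, K, M, N, P}; ε-closure = {H, K, M, N, P, R}.
That set has 6 states.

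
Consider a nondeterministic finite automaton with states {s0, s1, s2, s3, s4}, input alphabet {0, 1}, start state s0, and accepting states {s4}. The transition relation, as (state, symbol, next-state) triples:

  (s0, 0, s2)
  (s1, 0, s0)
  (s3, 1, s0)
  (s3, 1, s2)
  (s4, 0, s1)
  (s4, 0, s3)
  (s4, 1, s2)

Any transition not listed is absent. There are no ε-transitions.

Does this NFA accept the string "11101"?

Start in {s0}.
Read '1': s0→∅; now ∅.
The set is empty and remains empty for the remaining 4 symbols.
The final set ∅ contains no accepting state.

No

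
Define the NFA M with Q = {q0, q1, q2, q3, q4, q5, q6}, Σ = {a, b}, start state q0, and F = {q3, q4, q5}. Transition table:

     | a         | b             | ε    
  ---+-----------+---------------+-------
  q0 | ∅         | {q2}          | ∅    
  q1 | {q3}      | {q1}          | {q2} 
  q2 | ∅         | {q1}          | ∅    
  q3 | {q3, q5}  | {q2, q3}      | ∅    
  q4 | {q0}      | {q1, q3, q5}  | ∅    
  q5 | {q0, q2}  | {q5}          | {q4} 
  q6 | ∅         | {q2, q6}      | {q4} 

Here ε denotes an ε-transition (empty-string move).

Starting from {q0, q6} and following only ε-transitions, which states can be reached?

{q0, q4, q6}

Begin with {q0, q6}.
ε-move q6 → q4; add q4.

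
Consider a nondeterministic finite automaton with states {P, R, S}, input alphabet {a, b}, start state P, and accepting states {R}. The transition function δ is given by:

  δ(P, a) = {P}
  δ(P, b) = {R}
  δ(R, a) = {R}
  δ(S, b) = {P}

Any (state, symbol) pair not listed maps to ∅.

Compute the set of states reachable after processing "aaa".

Start in {P}.
Read 'a': P→{P}; now {P}.
Read 'a': P→{P}; now {P}.
Read 'a': P→{P}; now {P}.

{P}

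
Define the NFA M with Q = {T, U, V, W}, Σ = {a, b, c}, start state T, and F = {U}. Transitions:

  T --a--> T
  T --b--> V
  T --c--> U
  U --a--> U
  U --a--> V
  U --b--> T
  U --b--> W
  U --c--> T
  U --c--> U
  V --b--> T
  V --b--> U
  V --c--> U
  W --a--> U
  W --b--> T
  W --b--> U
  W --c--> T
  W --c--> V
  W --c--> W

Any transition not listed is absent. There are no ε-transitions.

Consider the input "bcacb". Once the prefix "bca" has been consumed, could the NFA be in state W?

Start in {T}.
Read 'b': {T} → {V}.
Read 'c': {V} → {U}.
Read 'a': {U} → {U, V}.
State W is not in {U, V}.

No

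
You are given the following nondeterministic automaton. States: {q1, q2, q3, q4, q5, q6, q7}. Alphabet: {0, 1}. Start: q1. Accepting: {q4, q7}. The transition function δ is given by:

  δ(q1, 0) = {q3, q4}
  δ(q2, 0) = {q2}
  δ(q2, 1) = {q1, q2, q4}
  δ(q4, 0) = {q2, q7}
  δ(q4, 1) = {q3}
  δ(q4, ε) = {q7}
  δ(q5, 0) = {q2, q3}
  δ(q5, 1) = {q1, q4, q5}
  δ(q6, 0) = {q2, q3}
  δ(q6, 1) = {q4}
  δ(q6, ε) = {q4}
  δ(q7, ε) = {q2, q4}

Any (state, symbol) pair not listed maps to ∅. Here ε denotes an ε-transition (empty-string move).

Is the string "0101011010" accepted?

Yes

Start in {q1}.
Read '0': q1→{q3, q4}; union {q3, q4}; ε-closure = {q2, q3, q4, q7}.
Read '1': q2→{q1, q2, q4}, q3→∅, q4→{q3}, q7→∅; union {q1, q2, q3, q4}; ε-closure = {q1, q2, q3, q4, q7}.
Read '0': q1→{q3, q4}, q2→{q2}, q3→∅, q4→{q2, q7}, q7→∅; now {q2, q3, q4, q7}.
Read '1': q2→{q1, q2, q4}, q3→∅, q4→{q3}, q7→∅; union {q1, q2, q3, q4}; ε-closure = {q1, q2, q3, q4, q7}.
Read '0': q1→{q3, q4}, q2→{q2}, q3→∅, q4→{q2, q7}, q7→∅; now {q2, q3, q4, q7}.
Read '1': q2→{q1, q2, q4}, q3→∅, q4→{q3}, q7→∅; union {q1, q2, q3, q4}; ε-closure = {q1, q2, q3, q4, q7}.
Read '1': q1→∅, q2→{q1, q2, q4}, q3→∅, q4→{q3}, q7→∅; union {q1, q2, q3, q4}; ε-closure = {q1, q2, q3, q4, q7}.
Read '0': q1→{q3, q4}, q2→{q2}, q3→∅, q4→{q2, q7}, q7→∅; now {q2, q3, q4, q7}.
Read '1': q2→{q1, q2, q4}, q3→∅, q4→{q3}, q7→∅; union {q1, q2, q3, q4}; ε-closure = {q1, q2, q3, q4, q7}.
Read '0': q1→{q3, q4}, q2→{q2}, q3→∅, q4→{q2, q7}, q7→∅; now {q2, q3, q4, q7}.
The final set {q2, q3, q4, q7} contains the accepting states q4, q7.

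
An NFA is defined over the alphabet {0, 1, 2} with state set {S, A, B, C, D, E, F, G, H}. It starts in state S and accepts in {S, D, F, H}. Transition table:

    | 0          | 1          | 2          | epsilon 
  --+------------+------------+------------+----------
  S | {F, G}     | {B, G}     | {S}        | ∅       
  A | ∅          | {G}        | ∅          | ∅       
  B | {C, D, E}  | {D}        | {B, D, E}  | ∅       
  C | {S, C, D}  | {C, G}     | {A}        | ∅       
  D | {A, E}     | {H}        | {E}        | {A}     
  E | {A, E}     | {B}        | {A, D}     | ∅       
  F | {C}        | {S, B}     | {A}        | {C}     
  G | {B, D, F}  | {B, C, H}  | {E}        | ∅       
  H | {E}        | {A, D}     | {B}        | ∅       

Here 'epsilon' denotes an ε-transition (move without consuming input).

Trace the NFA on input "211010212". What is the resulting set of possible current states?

Start in {S}.
Read '2': S→{S}; now {S}.
Read '1': S→{B, G}; now {B, G}.
Read '1': B→{D}, G→{B, C, H}; union {B, C, D, H}; ε-closure = {A, B, C, D, H}.
Read '0': A→∅, B→{C, D, E}, C→{S, C, D}, D→{A, E}, H→{E}; now {S, A, C, D, E}.
Read '1': S→{B, G}, A→{G}, C→{C, G}, D→{H}, E→{B}; now {B, C, G, H}.
Read '0': B→{C, D, E}, C→{S, C, D}, G→{B, D, F}, H→{E}; union {S, B, C, D, E, F}; ε-closure = {S, A, B, C, D, E, F}.
Read '2': S→{S}, A→∅, B→{B, D, E}, C→{A}, D→{E}, E→{A, D}, F→{A}; now {S, A, B, D, E}.
Read '1': S→{B, G}, A→{G}, B→{D}, D→{H}, E→{B}; union {B, D, G, H}; ε-closure = {A, B, D, G, H}.
Read '2': A→∅, B→{B, D, E}, D→{E}, G→{E}, H→{B}; union {B, D, E}; ε-closure = {A, B, D, E}.

{A, B, D, E}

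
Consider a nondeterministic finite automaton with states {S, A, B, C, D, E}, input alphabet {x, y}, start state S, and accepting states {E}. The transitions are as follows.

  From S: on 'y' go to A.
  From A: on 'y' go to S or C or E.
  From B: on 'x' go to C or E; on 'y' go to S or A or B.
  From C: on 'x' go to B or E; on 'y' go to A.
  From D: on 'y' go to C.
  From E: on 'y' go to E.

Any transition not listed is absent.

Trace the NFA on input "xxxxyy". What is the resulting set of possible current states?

∅

Start in {S}.
Read 'x': {S} → ∅.
The set is empty and remains empty for the remaining 5 symbols.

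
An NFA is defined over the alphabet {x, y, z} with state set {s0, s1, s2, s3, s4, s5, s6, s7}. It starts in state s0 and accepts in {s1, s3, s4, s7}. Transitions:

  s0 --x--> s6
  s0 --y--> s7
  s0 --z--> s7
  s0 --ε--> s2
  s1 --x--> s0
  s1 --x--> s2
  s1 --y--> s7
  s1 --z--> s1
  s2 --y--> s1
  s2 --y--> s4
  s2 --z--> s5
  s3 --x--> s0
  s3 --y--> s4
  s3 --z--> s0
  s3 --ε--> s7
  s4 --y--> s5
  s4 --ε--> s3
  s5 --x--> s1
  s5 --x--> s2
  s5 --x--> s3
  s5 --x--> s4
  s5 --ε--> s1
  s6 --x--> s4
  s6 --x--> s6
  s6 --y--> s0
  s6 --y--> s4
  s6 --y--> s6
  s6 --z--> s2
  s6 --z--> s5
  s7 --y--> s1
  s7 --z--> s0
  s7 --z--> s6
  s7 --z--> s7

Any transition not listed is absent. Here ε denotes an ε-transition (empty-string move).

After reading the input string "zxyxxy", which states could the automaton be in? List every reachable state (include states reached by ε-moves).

{s0, s1, s2, s3, s4, s6, s7}

Start: ε-closure({s0}) = {s0, s2}.
Read 'z': s0→{s7}, s2→{s5}; union {s5, s7}; ε-closure = {s1, s5, s7}.
Read 'x': s1→{s0, s2}, s5→{s1, s2, s3, s4}, s7→∅; union {s0, s1, s2, s3, s4}; ε-closure = {s0, s1, s2, s3, s4, s7}.
Read 'y': s0→{s7}, s1→{s7}, s2→{s1, s4}, s3→{s4}, s4→{s5}, s7→{s1}; union {s1, s4, s5, s7}; ε-closure = {s1, s3, s4, s5, s7}.
Read 'x': s1→{s0, s2}, s3→{s0}, s4→∅, s5→{s1, s2, s3, s4}, s7→∅; union {s0, s1, s2, s3, s4}; ε-closure = {s0, s1, s2, s3, s4, s7}.
Read 'x': s0→{s6}, s1→{s0, s2}, s2→∅, s3→{s0}, s4→∅, s7→∅; now {s0, s2, s6}.
Read 'y': s0→{s7}, s2→{s1, s4}, s6→{s0, s4, s6}; union {s0, s1, s4, s6, s7}; ε-closure = {s0, s1, s2, s3, s4, s6, s7}.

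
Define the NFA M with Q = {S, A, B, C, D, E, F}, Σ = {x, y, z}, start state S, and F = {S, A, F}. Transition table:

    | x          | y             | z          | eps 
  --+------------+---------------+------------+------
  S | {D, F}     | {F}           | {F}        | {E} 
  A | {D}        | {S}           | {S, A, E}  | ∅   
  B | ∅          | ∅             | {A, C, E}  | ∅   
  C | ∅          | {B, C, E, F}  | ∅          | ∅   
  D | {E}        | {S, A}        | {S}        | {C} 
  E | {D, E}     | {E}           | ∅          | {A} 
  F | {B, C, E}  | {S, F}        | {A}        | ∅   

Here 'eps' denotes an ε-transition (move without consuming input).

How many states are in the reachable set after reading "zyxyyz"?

Start: ε-closure({S}) = {S, A, E}.
Read 'z': {S, A, E} → {S, A, E, F}.
Read 'y': {S, A, E, F} → {S, A, E, F}.
Read 'x': {S, A, E, F} → {A, B, C, D, E, F}.
Read 'y': {A, B, C, D, E, F} → {S, A, B, C, E, F}.
Read 'y': {S, A, B, C, E, F} → {S, A, B, C, E, F}.
Read 'z': {S, A, B, C, E, F} → {S, A, C, E, F}.
That set has 5 states.

5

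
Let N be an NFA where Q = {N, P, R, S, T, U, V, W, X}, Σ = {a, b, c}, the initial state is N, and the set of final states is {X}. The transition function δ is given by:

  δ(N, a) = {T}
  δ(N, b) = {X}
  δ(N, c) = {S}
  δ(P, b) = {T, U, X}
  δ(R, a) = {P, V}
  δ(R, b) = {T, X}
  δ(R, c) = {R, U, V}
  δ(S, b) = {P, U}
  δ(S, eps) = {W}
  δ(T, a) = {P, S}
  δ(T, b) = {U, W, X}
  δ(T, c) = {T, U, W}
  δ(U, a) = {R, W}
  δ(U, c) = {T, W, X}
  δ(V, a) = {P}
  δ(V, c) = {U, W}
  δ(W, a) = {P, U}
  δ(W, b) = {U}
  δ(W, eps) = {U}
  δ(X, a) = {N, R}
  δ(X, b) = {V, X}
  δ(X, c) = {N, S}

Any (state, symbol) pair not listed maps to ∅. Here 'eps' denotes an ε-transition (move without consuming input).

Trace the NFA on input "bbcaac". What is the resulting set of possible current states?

{R, T, U, V, W, X}

Start in {N}.
Read 'b': {N} → {X}.
Read 'b': {X} → {V, X}.
Read 'c': {V, X} → {N, S, U, W}.
Read 'a': {N, S, U, W} → {P, R, T, U, W}.
Read 'a': {P, R, T, U, W} → {P, R, S, U, V, W}.
Read 'c': {P, R, S, U, V, W} → {R, T, U, V, W, X}.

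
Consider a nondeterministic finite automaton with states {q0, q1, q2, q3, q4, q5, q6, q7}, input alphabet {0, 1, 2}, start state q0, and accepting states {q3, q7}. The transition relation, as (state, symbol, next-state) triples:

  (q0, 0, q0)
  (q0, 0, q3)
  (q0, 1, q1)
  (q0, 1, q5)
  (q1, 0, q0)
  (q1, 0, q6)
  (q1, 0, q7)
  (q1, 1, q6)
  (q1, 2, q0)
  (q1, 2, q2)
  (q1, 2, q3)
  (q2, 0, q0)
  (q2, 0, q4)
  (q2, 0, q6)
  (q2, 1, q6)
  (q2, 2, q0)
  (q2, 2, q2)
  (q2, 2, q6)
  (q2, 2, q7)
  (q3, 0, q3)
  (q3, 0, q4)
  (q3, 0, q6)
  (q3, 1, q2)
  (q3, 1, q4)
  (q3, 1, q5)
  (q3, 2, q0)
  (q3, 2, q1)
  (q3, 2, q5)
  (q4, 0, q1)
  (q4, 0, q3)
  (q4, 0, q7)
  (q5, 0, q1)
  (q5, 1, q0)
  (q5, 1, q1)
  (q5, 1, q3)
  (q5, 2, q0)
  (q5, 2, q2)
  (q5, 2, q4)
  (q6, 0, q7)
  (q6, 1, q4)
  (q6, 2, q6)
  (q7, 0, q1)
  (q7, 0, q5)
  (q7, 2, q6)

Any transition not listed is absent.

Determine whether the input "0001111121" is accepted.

Start in {q0}.
Read '0': q0→{q0, q3}; now {q0, q3}.
Read '0': q0→{q0, q3}, q3→{q3, q4, q6}; now {q0, q3, q4, q6}.
Read '0': q0→{q0, q3}, q3→{q3, q4, q6}, q4→{q1, q3, q7}, q6→{q7}; now {q0, q1, q3, q4, q6, q7}.
Read '1': q0→{q1, q5}, q1→{q6}, q3→{q2, q4, q5}, q4→∅, q6→{q4}, q7→∅; now {q1, q2, q4, q5, q6}.
Read '1': q1→{q6}, q2→{q6}, q4→∅, q5→{q0, q1, q3}, q6→{q4}; now {q0, q1, q3, q4, q6}.
Read '1': q0→{q1, q5}, q1→{q6}, q3→{q2, q4, q5}, q4→∅, q6→{q4}; now {q1, q2, q4, q5, q6}.
Read '1': q1→{q6}, q2→{q6}, q4→∅, q5→{q0, q1, q3}, q6→{q4}; now {q0, q1, q3, q4, q6}.
Read '1': q0→{q1, q5}, q1→{q6}, q3→{q2, q4, q5}, q4→∅, q6→{q4}; now {q1, q2, q4, q5, q6}.
Read '2': q1→{q0, q2, q3}, q2→{q0, q2, q6, q7}, q4→∅, q5→{q0, q2, q4}, q6→{q6}; now {q0, q2, q3, q4, q6, q7}.
Read '1': q0→{q1, q5}, q2→{q6}, q3→{q2, q4, q5}, q4→∅, q6→{q4}, q7→∅; now {q1, q2, q4, q5, q6}.
The final set {q1, q2, q4, q5, q6} contains no accepting state.

No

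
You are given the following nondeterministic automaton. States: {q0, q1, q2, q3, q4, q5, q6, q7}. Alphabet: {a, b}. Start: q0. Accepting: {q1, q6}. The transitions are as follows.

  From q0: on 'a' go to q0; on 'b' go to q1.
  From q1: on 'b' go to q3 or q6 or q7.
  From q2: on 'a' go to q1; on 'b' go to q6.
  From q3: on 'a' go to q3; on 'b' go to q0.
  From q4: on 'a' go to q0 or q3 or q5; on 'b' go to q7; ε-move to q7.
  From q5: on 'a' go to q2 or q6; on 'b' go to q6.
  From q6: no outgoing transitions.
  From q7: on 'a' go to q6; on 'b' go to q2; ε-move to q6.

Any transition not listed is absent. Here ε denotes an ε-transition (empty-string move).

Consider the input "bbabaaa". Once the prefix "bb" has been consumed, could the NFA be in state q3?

Yes

Start in {q0}.
Read 'b': q0→{q1}; now {q1}.
Read 'b': q1→{q3, q6, q7}; now {q3, q6, q7}.
State q3 is in {q3, q6, q7}.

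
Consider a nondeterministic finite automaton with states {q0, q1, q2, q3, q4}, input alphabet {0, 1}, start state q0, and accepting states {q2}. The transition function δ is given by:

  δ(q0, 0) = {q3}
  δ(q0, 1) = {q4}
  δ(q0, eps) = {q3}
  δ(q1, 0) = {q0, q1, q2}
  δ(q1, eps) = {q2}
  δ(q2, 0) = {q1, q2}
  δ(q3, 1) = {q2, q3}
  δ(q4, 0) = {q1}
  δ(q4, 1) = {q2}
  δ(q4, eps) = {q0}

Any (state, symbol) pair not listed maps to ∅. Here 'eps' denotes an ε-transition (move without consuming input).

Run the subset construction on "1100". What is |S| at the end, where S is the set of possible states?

4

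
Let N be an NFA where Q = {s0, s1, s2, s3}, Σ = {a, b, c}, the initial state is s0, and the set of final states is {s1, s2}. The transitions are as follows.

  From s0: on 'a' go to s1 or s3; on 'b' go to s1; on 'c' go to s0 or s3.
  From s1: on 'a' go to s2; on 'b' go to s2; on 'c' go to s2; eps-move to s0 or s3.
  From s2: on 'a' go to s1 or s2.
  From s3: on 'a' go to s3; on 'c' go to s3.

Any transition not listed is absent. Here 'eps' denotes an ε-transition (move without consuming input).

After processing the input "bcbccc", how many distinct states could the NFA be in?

2

Start in {s0}.
Read 'b': s0→{s1}; union {s1}; ε-closure = {s0, s1, s3}.
Read 'c': s0→{s0, s3}, s1→{s2}, s3→{s3}; now {s0, s2, s3}.
Read 'b': s0→{s1}, s2→∅, s3→∅; union {s1}; ε-closure = {s0, s1, s3}.
Read 'c': s0→{s0, s3}, s1→{s2}, s3→{s3}; now {s0, s2, s3}.
Read 'c': s0→{s0, s3}, s2→∅, s3→{s3}; now {s0, s3}.
Read 'c': s0→{s0, s3}, s3→{s3}; now {s0, s3}.
That set has 2 states.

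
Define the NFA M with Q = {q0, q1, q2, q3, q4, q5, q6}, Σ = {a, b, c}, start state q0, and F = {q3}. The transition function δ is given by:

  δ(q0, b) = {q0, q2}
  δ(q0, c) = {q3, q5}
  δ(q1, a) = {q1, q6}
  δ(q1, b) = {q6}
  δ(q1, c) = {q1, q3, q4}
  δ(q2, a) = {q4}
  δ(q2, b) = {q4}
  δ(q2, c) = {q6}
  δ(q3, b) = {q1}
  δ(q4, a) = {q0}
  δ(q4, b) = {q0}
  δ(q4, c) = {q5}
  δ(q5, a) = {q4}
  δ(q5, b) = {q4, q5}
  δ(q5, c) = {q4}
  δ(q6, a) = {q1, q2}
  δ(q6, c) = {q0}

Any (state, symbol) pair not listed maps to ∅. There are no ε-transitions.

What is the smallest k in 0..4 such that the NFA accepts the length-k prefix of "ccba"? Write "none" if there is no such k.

1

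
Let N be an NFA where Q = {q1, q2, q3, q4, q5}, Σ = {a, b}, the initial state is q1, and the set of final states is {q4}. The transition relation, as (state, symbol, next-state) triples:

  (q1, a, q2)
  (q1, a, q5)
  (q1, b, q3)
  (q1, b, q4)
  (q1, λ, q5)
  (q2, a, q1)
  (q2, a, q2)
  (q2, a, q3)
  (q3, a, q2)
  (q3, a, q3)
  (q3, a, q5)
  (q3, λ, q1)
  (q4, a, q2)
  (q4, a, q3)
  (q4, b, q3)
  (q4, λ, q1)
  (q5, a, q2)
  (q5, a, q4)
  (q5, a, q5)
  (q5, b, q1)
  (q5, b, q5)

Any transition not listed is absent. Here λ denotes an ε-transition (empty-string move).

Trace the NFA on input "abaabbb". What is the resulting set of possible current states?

Start: ε-closure({q1}) = {q1, q5}.
Read 'a': q1→{q2, q5}, q5→{q2, q4, q5}; union {q2, q4, q5}; ε-closure = {q1, q2, q4, q5}.
Read 'b': q1→{q3, q4}, q2→∅, q4→{q3}, q5→{q1, q5}; now {q1, q3, q4, q5}.
Read 'a': q1→{q2, q5}, q3→{q2, q3, q5}, q4→{q2, q3}, q5→{q2, q4, q5}; union {q2, q3, q4, q5}; ε-closure = {q1, q2, q3, q4, q5}.
Read 'a': q1→{q2, q5}, q2→{q1, q2, q3}, q3→{q2, q3, q5}, q4→{q2, q3}, q5→{q2, q4, q5}; now {q1, q2, q3, q4, q5}.
Read 'b': q1→{q3, q4}, q2→∅, q3→∅, q4→{q3}, q5→{q1, q5}; now {q1, q3, q4, q5}.
Read 'b': q1→{q3, q4}, q3→∅, q4→{q3}, q5→{q1, q5}; now {q1, q3, q4, q5}.
Read 'b': q1→{q3, q4}, q3→∅, q4→{q3}, q5→{q1, q5}; now {q1, q3, q4, q5}.

{q1, q3, q4, q5}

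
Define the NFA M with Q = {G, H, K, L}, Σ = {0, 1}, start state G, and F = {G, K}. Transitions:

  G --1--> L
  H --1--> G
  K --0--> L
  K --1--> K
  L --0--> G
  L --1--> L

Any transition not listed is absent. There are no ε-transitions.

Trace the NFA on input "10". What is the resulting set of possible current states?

{G}

Start in {G}.
Read '1': G→{L}; now {L}.
Read '0': L→{G}; now {G}.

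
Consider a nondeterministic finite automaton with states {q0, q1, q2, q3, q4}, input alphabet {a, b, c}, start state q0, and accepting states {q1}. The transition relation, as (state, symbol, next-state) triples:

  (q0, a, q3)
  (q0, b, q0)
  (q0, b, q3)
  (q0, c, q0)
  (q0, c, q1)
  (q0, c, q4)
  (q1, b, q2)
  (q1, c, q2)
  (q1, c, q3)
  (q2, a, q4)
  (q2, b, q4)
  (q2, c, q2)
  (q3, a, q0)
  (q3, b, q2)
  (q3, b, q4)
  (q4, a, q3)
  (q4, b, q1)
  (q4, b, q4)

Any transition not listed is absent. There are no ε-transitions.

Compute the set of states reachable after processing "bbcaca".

∅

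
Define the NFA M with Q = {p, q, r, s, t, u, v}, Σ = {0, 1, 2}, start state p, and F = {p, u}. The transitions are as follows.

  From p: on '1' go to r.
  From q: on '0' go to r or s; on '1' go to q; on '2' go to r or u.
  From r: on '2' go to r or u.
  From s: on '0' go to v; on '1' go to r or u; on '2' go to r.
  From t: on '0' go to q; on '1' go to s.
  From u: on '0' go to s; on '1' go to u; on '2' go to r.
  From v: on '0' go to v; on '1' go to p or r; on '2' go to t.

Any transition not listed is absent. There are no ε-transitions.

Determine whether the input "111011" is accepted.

No

Start in {p}.
Read '1': p→{r}; now {r}.
Read '1': r→∅; now ∅.
The set is empty and remains empty for the remaining 4 symbols.
The final set ∅ contains no accepting state.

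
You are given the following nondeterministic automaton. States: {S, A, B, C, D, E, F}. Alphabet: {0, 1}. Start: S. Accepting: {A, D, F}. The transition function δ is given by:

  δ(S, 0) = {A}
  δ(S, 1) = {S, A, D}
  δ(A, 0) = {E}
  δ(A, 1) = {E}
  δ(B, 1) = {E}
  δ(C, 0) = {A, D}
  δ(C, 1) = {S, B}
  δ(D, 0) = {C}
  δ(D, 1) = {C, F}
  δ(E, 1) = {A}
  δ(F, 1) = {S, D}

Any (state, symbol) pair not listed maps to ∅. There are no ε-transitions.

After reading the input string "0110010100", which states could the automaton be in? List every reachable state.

Start in {S}.
Read '0': S→{A}; now {A}.
Read '1': A→{E}; now {E}.
Read '1': E→{A}; now {A}.
Read '0': A→{E}; now {E}.
Read '0': E→∅; now ∅.
The set is empty and remains empty for the remaining 5 symbols.

∅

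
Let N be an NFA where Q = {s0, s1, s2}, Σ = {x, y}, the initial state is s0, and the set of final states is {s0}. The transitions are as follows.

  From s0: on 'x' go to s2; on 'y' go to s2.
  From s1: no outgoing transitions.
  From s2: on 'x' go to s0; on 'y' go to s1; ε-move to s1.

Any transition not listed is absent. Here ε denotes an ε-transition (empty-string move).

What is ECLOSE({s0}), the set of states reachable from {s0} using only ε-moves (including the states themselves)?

Begin with {s0}.
No ε-moves leave this set, so the closure equals the set itself.

{s0}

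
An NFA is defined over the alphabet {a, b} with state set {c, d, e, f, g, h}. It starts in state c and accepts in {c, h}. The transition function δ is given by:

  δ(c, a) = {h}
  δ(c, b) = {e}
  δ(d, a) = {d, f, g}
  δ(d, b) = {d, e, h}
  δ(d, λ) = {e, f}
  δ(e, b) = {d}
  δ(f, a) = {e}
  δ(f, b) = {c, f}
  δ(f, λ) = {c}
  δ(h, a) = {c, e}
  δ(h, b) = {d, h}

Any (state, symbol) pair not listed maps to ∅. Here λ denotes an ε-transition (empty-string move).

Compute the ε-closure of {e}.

{e}

Begin with {e}.
No ε-moves leave this set, so the closure equals the set itself.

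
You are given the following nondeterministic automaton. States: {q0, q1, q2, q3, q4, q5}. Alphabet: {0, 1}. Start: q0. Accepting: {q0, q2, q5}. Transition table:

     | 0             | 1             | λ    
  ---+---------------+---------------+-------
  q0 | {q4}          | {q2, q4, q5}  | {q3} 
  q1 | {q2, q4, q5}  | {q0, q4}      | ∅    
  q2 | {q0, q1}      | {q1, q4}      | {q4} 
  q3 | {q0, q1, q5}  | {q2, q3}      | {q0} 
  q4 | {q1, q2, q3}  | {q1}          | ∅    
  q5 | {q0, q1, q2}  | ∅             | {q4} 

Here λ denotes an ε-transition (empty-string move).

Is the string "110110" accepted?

Start: ε-closure({q0}) = {q0, q3}.
Read '1': {q0, q3} → {q0, q2, q3, q4, q5}.
Read '1': {q0, q2, q3, q4, q5} → {q0, q1, q2, q3, q4, q5}.
Read '0': {q0, q1, q2, q3, q4, q5} → {q0, q1, q2, q3, q4, q5}.
Read '1': {q0, q1, q2, q3, q4, q5} → {q0, q1, q2, q3, q4, q5}.
Read '1': {q0, q1, q2, q3, q4, q5} → {q0, q1, q2, q3, q4, q5}.
Read '0': {q0, q1, q2, q3, q4, q5} → {q0, q1, q2, q3, q4, q5}.
The final set {q0, q1, q2, q3, q4, q5} contains the accepting states q0, q2, q5.

Yes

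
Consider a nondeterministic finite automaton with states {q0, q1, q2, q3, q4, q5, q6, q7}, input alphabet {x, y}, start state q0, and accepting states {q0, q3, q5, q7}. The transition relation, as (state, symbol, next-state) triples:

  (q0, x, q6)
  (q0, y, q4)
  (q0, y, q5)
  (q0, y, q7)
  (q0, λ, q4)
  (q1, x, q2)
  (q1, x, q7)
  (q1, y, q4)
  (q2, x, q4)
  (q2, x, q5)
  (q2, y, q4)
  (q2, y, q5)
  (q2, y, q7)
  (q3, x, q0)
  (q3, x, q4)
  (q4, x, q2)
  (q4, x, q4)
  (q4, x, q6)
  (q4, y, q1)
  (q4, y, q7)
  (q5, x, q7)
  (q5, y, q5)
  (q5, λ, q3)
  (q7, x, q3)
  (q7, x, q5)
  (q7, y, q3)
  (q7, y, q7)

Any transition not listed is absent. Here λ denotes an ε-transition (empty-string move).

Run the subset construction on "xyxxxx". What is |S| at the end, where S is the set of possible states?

7

Start: ε-closure({q0}) = {q0, q4}.
Read 'x': {q0, q4} → {q2, q4, q6}.
Read 'y': {q2, q4, q6} → {q1, q3, q4, q5, q7}.
Read 'x': {q1, q3, q4, q5, q7} → {q0, q2, q3, q4, q5, q6, q7}.
Read 'x': {q0, q2, q3, q4, q5, q6, q7} → {q0, q2, q3, q4, q5, q6, q7}.
Read 'x': {q0, q2, q3, q4, q5, q6, q7} → {q0, q2, q3, q4, q5, q6, q7}.
Read 'x': {q0, q2, q3, q4, q5, q6, q7} → {q0, q2, q3, q4, q5, q6, q7}.
That set has 7 states.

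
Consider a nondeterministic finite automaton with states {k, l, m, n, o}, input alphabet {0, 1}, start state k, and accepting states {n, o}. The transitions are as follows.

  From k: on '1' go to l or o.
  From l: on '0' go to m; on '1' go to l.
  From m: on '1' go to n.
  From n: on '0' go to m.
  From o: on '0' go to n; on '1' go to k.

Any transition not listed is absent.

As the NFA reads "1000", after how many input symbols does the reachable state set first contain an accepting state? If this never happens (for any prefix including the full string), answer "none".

Start in {k}.
Read '1': k→{l, o}; now {l, o}.
None of the earlier sets intersect F, but {l, o} does.

1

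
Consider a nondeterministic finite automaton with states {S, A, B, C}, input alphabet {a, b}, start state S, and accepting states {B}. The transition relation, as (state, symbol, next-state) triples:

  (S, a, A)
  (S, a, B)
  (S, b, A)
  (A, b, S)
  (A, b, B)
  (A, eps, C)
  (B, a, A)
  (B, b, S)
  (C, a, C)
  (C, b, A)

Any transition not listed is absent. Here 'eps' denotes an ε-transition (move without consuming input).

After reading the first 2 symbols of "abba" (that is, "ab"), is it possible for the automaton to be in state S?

Start in {S}.
Read 'a': S→{A, B}; union {A, B}; ε-closure = {A, B, C}.
Read 'b': A→{S, B}, B→{S}, C→{A}; union {S, A, B}; ε-closure = {S, A, B, C}.
State S is in {S, A, B, C}.

Yes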